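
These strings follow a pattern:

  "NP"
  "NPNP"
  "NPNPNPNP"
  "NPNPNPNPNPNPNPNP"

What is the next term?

NPNPNPNPNPNPNPNPNPNPNPNPNPNPNPNP

Each string is two copies of the previous one concatenated.
One more doubling of NPNPNPNPNPNPNPNP gives the answer.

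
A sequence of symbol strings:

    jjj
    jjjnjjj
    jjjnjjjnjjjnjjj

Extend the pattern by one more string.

Each string is two copies of the previous one joined by 'n'.
Doubling jjjnjjjnjjjnjjj with 'n' between the halves:

jjjnjjjnjjjnjjjnjjjnjjjnjjjnjjj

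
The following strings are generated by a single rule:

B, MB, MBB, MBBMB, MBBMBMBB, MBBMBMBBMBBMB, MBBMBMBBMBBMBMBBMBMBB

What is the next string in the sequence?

From term 3 onward, concatenate the last term with the second-to-last: MB·B = MBB, MBB·MB = MBBMB, …
Continuing: MBBMBMBBMBBMBMBBMBMBB · MBBMBMBBMBBMB gives term 8.

MBBMBMBBMBBMBMBBMBMBBMBBMBMBBMBBMB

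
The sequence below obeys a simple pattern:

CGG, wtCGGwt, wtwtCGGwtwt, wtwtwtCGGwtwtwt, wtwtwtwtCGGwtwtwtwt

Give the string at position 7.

s(k+1) = wt·s(k)·wt, so each term gains wt as a prefix and wt as a suffix.
From wtwtwtwtCGGwtwtwtwt, 2 further steps: wtwtwtwtCGGwtwtwtwt → wtwtwtwtwtCGGwtwtwtwtwt → (answer).

wtwtwtwtwtwtCGGwtwtwtwtwtwt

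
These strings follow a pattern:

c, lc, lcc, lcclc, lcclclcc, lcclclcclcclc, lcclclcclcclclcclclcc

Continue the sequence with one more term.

This is a Fibonacci-style word recurrence s(k) = s(k−1)·s(k−2): e.g. lc·c = lcc.
The next term joins lcclclcclcclclcclclcc and lcclclcclcclc.

lcclclcclcclclcclclcclcclclcclcclc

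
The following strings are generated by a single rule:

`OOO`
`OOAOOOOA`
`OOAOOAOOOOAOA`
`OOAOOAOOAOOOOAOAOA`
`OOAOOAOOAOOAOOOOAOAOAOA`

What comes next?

Every step adds OOA to the front and OA to the end of the previous string.
So the next term is OOA·OOAOOAOOAOOAOOOOAOAOAOA·OA.

OOAOOAOOAOOAOOAOOOOAOAOAOAOA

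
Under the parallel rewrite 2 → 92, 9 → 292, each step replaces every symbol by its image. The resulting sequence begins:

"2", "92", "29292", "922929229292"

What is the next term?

Rewriting each symbol of 922929229292: 9→292, 2→92, 2→92, 9→292, 2→92, 9→292, 2→92, 2→92, 9→292, 2→92, 9→292, 2→92, which concatenates to 292 92 92 292 92 292 92 92 292 92 292 92.

29292922929229292922929229292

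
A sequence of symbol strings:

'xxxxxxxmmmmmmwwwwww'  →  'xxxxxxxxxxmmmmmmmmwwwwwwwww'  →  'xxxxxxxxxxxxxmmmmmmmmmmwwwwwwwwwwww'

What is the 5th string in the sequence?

Reading off run lengths: x runs 7, 10, 13; m runs 6, 8, 10; w runs 6, 9, 12 — each is linear in n, where the shown terms are n = 2, 3, 4.
For term 5, n = 6, so the run lengths are 19, 14, 18.

xxxxxxxxxxxxxxxxxxxmmmmmmmmmmmmmmwwwwwwwwwwwwwwwwww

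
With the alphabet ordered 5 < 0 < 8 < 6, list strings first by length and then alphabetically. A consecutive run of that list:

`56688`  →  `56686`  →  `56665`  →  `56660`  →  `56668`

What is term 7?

05555

Continuing the enumeration 2 steps past 56668: 56668 → 56666 → (answer).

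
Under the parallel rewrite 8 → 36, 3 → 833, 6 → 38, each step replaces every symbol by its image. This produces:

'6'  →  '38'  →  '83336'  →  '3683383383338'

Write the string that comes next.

8333836833833368338333683383383336

Applying the rule to each of the 13 symbols of 3683383383338 gives the pieces 833 38 36 833 833 36 833 833 36 833 833 833 36, which concatenate to the answer.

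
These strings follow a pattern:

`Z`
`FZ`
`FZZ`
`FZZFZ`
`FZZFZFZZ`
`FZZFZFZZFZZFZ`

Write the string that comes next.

FZZFZFZZFZZFZFZZFZFZZ

From term 3 onward, concatenate the last term with the second-to-last: FZ·Z = FZZ, FZZ·FZ = FZZFZ, …
The next term joins FZZFZFZZFZZFZ and FZZFZFZZ.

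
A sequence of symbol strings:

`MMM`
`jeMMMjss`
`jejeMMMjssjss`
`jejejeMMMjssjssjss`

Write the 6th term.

Every step adds je to the front and jss to the end of the previous string.
From jejejeMMMjssjssjss, 2 further steps: jejejeMMMjssjssjss → jejejejeMMMjssjssjssjss → (answer).

jejejejejeMMMjssjssjssjssjss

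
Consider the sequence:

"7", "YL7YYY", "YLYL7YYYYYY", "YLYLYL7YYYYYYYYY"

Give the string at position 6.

Every step adds YL to the front and YYY to the end of the previous string.
From YLYLYL7YYYYYYYYY, 2 further steps: YLYLYL7YYYYYYYYY → YLYLYLYL7YYYYYYYYYYYY → (answer).

YLYLYLYLYL7YYYYYYYYYYYYYYY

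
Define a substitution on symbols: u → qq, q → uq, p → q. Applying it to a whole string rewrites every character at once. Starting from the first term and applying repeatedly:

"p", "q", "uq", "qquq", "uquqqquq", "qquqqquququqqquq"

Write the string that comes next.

Rewriting the 16 symbols of qquqqquququqqquq one by one yields uq uq qq uq uq uq qq uq qq uq qq uq uq uq qq uq; concatenated:

uquqqquququqqquqqquqqquququqqquq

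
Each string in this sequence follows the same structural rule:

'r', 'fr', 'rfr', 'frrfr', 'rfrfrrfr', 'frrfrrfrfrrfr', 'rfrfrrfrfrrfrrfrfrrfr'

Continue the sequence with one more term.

frrfrrfrfrrfrrfrfrrfrfrrfrrfrfrrfr

From term 3 onward, concatenate the second-to-last term with the last: r·fr = rfr, fr·rfr = frrfr, …
The next term joins frrfrrfrfrrfr and rfrfrrfrfrrfrrfrfrrfr.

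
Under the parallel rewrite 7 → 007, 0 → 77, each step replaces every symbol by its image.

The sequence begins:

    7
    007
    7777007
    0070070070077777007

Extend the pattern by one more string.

77770077777007777700777770070070070070077777007

φ(0070070070077777007) expands symbol-by-symbol to 77 77 007 77 77 007 77 77 007 77 77 007 007 007 007 007 77 77 007; joining the 19 pieces gives the next term.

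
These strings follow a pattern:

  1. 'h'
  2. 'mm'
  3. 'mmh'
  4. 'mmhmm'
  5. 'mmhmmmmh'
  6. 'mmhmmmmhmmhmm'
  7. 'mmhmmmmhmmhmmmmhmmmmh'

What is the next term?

mmhmmmmhmmhmmmmhmmmmhmmhmmmmhmmhmm

From term 3 onward, concatenate the last term with the second-to-last: mm·h = mmh, mmh·mm = mmhmm, …
Continuing: mmhmmmmhmmhmmmmhmmmmh · mmhmmmmhmmhmm gives term 8.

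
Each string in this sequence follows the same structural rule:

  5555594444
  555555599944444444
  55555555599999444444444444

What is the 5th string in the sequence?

Reading off run lengths: 5 runs 5, 7, 9; 9 runs 1, 3, 5; 4 runs 4, 8, 12 — each is linear in n (n = 1, 2, …).
For term 5, n = 5, so the run lengths are 13, 9, 20.

555555555555599999999944444444444444444444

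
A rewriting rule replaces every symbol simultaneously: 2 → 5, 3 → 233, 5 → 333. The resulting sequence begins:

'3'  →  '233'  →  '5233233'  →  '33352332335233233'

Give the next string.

φ(33352332335233233) expands symbol-by-symbol to 233 233 233 333 5 233 233 5 233 233 333 5 233 233 5 233 233; joining the 17 pieces gives the next term.

2332332333335233233523323333352332335233233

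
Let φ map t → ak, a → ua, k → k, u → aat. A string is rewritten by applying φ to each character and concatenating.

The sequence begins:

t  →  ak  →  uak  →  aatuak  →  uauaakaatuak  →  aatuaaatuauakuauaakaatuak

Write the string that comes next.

uauaakaatuauauaakaatuaaatuakaatuaaatuauakuauaakaatuak

Applying the rule to each of the 25 symbols of aatuaaatuauakuauaakaatuak gives the pieces ua ua ak aat ua ua ua ak aat ua aat ua k aat ua aat ua ua k ua ua ak aat ua k, which concatenate to the answer.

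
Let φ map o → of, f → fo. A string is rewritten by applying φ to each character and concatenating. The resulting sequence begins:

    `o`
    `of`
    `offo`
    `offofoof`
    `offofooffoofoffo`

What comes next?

Applying the rule to each of the 16 symbols of offofooffoofoffo gives the pieces of fo fo of fo of of fo fo of of fo of fo fo of, which concatenate to the answer.

offofooffoofoffofoofoffooffofoof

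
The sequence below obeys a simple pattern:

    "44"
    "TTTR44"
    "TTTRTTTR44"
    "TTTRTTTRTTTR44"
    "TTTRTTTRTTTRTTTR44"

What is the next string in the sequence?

Each term is the previous one with TTTR prepended.
So the next term is TTTR·TTTRTTTRTTTRTTTR44.

TTTRTTTRTTTRTTTRTTTR44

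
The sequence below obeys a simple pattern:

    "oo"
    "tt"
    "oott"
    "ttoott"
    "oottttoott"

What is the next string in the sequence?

Each term (from the third on) is the two preceding terms concatenated in order: term 3 = oo·tt = oott.
Continuing: ttoott · oottttoott gives term 6.

ttoottoottttoott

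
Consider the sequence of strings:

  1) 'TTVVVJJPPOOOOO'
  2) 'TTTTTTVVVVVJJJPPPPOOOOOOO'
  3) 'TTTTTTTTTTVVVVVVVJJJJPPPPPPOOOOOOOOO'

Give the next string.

TTTTTTTTTTTTTTVVVVVVVVVJJJJJPPPPPPPPOOOOOOOOOOO

Reading off run lengths: T runs 2, 6, 10; V runs 3, 5, 7; J runs 2, 3, 4; P runs 2, 4, 6; O runs 5, 7, 9 — each is linear in n (n = 1, 2, …).
Setting n = 4 gives 14, 9, 5, 8, 11 characters in each block.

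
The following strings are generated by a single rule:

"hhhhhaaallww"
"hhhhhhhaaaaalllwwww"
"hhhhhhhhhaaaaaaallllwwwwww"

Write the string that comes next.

Each string has the form h^{2n+3} a^{2n+1} l^{n+1} w^{2n} (n = 1, 2, …).
Setting n = 4 gives 11, 9, 5, 8 characters in each block.

hhhhhhhhhhhaaaaaaaaalllllwwwwwwww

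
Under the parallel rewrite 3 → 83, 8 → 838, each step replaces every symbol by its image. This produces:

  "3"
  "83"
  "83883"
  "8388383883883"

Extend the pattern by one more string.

Rewriting the 13 symbols of 8388383883883 one by one yields 838 83 838 838 83 838 83 838 838 83 838 838 83; concatenated:

8388383883883838838388388383883883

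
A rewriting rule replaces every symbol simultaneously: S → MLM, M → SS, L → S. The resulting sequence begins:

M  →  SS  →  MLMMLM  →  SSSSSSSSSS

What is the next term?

MLMMLMMLMMLMMLMMLMMLMMLMMLMMLM

Expanding SSSSSSSSSS: S→MLM, S→MLM, S→MLM, S→MLM, S→MLM, S→MLM, S→MLM, S→MLM, S→MLM, S→MLM. Concatenated: MLM MLM MLM MLM MLM MLM MLM MLM MLM MLM.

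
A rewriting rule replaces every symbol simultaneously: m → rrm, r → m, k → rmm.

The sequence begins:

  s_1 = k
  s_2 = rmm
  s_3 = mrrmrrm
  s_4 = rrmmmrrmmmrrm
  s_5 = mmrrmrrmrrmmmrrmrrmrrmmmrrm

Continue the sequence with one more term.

Rewriting the 27 symbols of mmrrmrrmrrmmmrrmrrmrrmmmrrm one by one yields rrm rrm m m rrm m m rrm m m rrm rrm rrm m m rrm m m rrm m m rrm rrm rrm m m rrm; concatenated:

rrmrrmmmrrmmmrrmmmrrmrrmrrmmmrrmmmrrmmmrrmrrmrrmmmrrm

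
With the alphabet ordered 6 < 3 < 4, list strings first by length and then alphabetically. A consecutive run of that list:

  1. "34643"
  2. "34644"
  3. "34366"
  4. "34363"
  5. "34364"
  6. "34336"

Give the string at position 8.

34334

Continuing the enumeration 2 steps past 34336: 34336 → 34333 → (answer).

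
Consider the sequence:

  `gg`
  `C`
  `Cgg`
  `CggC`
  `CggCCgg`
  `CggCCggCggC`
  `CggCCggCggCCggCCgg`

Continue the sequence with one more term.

CggCCggCggCCggCCggCggCCggCggC

This is a Fibonacci-style word recurrence s(k) = s(k−1)·s(k−2): e.g. C·gg = Cgg.
The next term joins CggCCggCggCCggCCgg and CggCCggCggC.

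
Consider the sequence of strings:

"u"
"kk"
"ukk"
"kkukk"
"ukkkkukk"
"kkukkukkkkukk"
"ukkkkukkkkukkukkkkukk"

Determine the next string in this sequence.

Each term (from the third on) is the two preceding terms concatenated in order: term 3 = u·kk = ukk.
The next term joins kkukkukkkkukk and ukkkkukkkkukkukkkkukk.

kkukkukkkkukkukkkkukkkkukkukkkkukk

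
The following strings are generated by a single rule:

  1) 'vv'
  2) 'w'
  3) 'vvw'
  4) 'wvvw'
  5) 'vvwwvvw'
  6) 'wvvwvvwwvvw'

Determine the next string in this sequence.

Each term (from the third on) is the two preceding terms concatenated in order: term 3 = vv·w = vvw.
So term 7 is vvwwvvw·wvvwvvwwvvw.

vvwwvvwwvvwvvwwvvw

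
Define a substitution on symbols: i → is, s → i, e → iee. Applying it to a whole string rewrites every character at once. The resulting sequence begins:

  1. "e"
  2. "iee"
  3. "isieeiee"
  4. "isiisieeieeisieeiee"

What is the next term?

isiisisiisieeieeisieeieeisiisieeieeisieeiee

Replace each of the 19 characters of isiisieeieeisieeiee in place — is i is is i is iee iee is iee iee is i is iee iee is iee iee — and concatenate.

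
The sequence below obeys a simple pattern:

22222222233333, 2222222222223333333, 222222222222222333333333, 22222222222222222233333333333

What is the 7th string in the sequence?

22222222222222222222222222233333333333333333

Each string has the form 2^{3n} 3^{2n-1}, where the shown terms are n = 3, 4, 5, 6.
For term 7, n = 9, so the run lengths are 27, 17.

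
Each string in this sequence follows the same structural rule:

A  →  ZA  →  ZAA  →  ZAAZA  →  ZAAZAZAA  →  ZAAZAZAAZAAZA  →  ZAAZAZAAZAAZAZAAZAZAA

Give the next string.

This is a Fibonacci-style word recurrence s(k) = s(k−1)·s(k−2): e.g. ZA·A = ZAA.
Continuing: ZAAZAZAAZAAZAZAAZAZAA · ZAAZAZAAZAAZA gives term 8.

ZAAZAZAAZAAZAZAAZAZAAZAAZAZAAZAAZA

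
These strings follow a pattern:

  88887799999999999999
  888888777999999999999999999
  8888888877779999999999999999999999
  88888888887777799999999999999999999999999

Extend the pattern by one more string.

888888888888777777999999999999999999999999999999

Each string has the form 8^{2n-2} 7^{n-1} 9^{4n+2}, where the shown terms are n = 3, 4, 5, 6.
Setting n = 7 gives 12, 6, 30 characters in each block.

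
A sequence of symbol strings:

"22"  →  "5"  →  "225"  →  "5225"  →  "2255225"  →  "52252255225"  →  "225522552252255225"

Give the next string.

Each term (from the third on) is the two preceding terms concatenated in order: term 3 = 22·5 = 225.
So term 8 is 52252255225·225522552252255225.

52252255225225522552252255225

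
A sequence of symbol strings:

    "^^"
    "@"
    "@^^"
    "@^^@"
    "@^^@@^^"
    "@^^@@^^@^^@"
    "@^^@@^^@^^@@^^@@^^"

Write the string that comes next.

Each term (from the third on) is the previous term followed by the one before it: term 3 = @·^^ = @^^.
So term 8 is @^^@@^^@^^@@^^@@^^·@^^@@^^@^^@.

@^^@@^^@^^@@^^@@^^@^^@@^^@^^@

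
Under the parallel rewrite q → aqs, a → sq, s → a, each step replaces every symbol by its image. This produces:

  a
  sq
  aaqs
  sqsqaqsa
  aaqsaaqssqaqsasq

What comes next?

sqsqaqsasqsqaqsaaaqssqaqsasqaaqs

Replace each of the 16 characters of aaqsaaqssqaqsasq in place — sq sq aqs a sq sq aqs a a aqs sq aqs a sq a aqs — and concatenate.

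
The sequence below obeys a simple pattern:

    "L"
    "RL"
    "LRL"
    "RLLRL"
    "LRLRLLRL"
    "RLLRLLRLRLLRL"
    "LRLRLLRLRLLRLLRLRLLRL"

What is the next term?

RLLRLLRLRLLRLLRLRLLRLRLLRLLRLRLLRL

This is a Fibonacci-style word recurrence s(k) = s(k−2)·s(k−1): e.g. L·RL = LRL.
So term 8 is RLLRLLRLRLLRL·LRLRLLRLRLLRLLRLRLLRL.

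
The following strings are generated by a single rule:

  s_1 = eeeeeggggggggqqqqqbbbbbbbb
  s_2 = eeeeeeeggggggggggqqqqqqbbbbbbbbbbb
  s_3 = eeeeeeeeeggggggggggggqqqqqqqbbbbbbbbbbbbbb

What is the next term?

Each string has the form e^{2n-1} g^{2n+2} q^{n+2} b^{3n-1}, where the shown terms are n = 3, 4, 5.
For the next term, n = 6, so the run lengths are 11, 14, 8, 17.

eeeeeeeeeeeggggggggggggggqqqqqqqqbbbbbbbbbbbbbbbbb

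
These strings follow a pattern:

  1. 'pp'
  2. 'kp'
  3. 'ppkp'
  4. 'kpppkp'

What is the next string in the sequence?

Each term (from the third on) is the two preceding terms concatenated in order: term 3 = pp·kp = ppkp.
So term 5 is ppkp·kpppkp.

ppkpkpppkp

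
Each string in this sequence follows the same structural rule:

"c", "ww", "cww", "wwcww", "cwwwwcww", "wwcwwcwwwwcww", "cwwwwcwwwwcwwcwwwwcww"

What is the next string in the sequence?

wwcwwcwwwwcwwcwwwwcwwwwcwwcwwwwcww

Each term (from the third on) is the two preceding terms concatenated in order: term 3 = c·ww = cww.
So term 8 is wwcwwcwwwwcww·cwwwwcwwwwcwwcwwwwcww.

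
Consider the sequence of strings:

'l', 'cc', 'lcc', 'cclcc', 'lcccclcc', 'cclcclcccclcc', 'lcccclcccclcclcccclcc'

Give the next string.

Each term (from the third on) is the two preceding terms concatenated in order: term 3 = l·cc = lcc.
So term 8 is cclcclcccclcc·lcccclcccclcclcccclcc.

cclcclcccclcclcccclcccclcclcccclcc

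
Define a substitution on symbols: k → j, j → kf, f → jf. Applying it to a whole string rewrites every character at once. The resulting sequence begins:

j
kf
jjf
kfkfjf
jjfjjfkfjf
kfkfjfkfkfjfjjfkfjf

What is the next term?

jjfjjfkfjfjjfjjfkfjfkfkfjfjjfkfjf

Replace each of the 19 characters of kfkfjfkfkfjfjjfkfjf in place — j jf j jf kf jf j jf j jf kf jf kf kf jf j jf kf jf — and concatenate.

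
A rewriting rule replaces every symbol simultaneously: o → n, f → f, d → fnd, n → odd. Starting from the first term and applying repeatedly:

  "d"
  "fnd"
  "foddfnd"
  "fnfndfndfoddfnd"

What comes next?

Rewriting the 15 symbols of fnfndfndfoddfnd one by one yields f odd f odd fnd f odd fnd f n fnd fnd f odd fnd; concatenated:

foddfoddfndfoddfndfnfndfndfoddfnd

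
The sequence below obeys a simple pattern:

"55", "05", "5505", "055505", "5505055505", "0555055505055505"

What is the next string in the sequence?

55050555050555055505055505

From term 3 onward, concatenate the second-to-last term with the last: 55·05 = 5505, 05·5505 = 055505, …
So term 7 is 5505055505·0555055505055505.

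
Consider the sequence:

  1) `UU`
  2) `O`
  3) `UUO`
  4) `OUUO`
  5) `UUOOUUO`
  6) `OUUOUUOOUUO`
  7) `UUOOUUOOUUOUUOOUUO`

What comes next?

From term 3 onward, concatenate the second-to-last term with the last: UU·O = UUO, O·UUO = OUUO, …
So term 8 is OUUOUUOOUUO·UUOOUUOOUUOUUOOUUO.

OUUOUUOOUUOUUOOUUOOUUOUUOOUUO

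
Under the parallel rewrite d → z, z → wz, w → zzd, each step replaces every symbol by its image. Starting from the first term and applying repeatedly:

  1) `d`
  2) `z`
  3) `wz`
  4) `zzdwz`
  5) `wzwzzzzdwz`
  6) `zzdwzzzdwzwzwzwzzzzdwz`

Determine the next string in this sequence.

Replace each of the 22 characters of zzdwzzzdwzwzwzwzzzzdwz in place — wz wz z zzd wz wz wz z zzd wz zzd wz zzd wz zzd wz wz wz wz z zzd wz — and concatenate.

wzwzzzzdwzwzwzzzzdwzzzdwzzzdwzzzdwzwzwzwzzzzdwz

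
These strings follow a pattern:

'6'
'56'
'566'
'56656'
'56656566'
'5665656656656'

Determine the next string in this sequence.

From term 3 onward, concatenate the last term with the second-to-last: 56·6 = 566, 566·56 = 56656, …
The next term joins 5665656656656 and 56656566.

566565665665656656566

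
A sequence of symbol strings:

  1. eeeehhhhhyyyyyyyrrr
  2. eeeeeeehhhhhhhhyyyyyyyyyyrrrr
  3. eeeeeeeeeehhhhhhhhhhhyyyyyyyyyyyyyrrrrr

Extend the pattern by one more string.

Reading off run lengths: e runs 4, 7, 10; h runs 5, 8, 11; y runs 7, 10, 13; r runs 3, 4, 5 — each is linear in n, where the shown terms are n = 2, 3, 4.
For the next term, n = 5, so the run lengths are 13, 14, 16, 6.

eeeeeeeeeeeeehhhhhhhhhhhhhhyyyyyyyyyyyyyyyyrrrrrr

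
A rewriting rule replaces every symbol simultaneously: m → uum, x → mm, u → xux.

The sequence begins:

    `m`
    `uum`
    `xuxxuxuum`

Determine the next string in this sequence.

Apply φ to xuxxuxuum symbol by symbol: x→mm, u→xux, x→mm, x→mm, u→xux, x→mm, u→xux, u→xux, m→uum; joined: mm xux mm mm xux mm xux xux uum.

mmxuxmmmmxuxmmxuxxuxuum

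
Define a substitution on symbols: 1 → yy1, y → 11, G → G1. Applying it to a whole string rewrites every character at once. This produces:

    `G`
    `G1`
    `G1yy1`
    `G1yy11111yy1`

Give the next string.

G1yy11111yy1yy1yy1yy1yy11111yy1

Apply φ to G1yy11111yy1 symbol by symbol: G→G1, 1→yy1, y→11, y→11, 1→yy1, 1→yy1, 1→yy1, 1→yy1, 1→yy1, y→11, y→11, 1→yy1; joined: G1 yy1 11 11 yy1 yy1 yy1 yy1 yy1 11 11 yy1.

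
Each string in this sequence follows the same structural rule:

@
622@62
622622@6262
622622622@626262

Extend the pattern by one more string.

622622622622@62626262

Each term wraps the previous one in 622 on the left and 62 on the right.
One more step from 622622622@626262 gives the answer.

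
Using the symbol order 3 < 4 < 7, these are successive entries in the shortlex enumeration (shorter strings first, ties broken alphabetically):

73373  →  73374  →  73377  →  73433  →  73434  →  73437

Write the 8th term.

73444

Continuing the enumeration 2 steps past 73437: 73437 → 73443 → (answer).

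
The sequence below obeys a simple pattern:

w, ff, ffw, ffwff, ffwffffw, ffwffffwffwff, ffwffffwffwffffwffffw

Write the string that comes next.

ffwffffwffwffffwffffwffwffffwffwff

Each term (from the third on) is the previous term followed by the one before it: term 3 = ff·w = ffw.
The next term joins ffwffffwffwffffwffffw and ffwffffwffwff.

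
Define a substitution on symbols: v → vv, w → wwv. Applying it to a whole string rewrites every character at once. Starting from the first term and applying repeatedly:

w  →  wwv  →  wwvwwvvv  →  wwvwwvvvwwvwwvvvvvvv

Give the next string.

Replace each of the 20 characters of wwvwwvvvwwvwwvvvvvvv in place — wwv wwv vv wwv wwv vv vv vv wwv wwv vv wwv wwv vv vv vv vv vv vv vv — and concatenate.

wwvwwvvvwwvwwvvvvvvvwwvwwvvvwwvwwvvvvvvvvvvvvvvv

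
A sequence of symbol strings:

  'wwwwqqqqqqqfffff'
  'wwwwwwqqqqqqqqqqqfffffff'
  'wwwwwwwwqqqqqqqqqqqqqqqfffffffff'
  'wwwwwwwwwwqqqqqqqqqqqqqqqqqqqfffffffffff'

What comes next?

Each string has the form w^{2n} q^{4n-1} f^{2n+1}, where the shown terms are n = 2, 3, 4, 5.
For the next term, n = 6, so the run lengths are 12, 23, 13.

wwwwwwwwwwwwqqqqqqqqqqqqqqqqqqqqqqqfffffffffffff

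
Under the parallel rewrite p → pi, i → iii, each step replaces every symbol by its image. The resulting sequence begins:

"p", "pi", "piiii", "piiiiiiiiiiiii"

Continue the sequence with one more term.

φ(piiiiiiiiiiiii) expands symbol-by-symbol to pi iii iii iii iii iii iii iii iii iii iii iii iii iii; joining the 14 pieces gives the next term.

piiiiiiiiiiiiiiiiiiiiiiiiiiiiiiiiiiiiiiii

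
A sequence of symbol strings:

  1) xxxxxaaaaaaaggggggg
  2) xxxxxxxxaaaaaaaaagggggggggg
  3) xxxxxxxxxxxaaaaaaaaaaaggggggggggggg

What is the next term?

The n-th term is 3n-1 x's then 2n+3 a's then 3n+1 g's, where the shown terms are n = 2, 3, 4.
At n = 5 the blocks have lengths 14, 13, 16.

xxxxxxxxxxxxxxaaaaaaaaaaaaagggggggggggggggg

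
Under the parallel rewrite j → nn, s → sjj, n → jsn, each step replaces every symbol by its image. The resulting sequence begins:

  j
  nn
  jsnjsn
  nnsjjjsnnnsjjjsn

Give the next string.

jsnjsnsjjnnnnnnsjjjsnjsnjsnsjjnnnnnnsjjjsn

Replace each of the 16 characters of nnsjjjsnnnsjjjsn in place — jsn jsn sjj nn nn nn sjj jsn jsn jsn sjj nn nn nn sjj jsn — and concatenate.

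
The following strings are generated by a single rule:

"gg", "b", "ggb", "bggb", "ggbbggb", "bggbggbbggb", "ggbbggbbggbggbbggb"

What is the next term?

Each term (from the third on) is the two preceding terms concatenated in order: term 3 = gg·b = ggb.
So term 8 is bggbggbbggb·ggbbggbbggbggbbggb.

bggbggbbggbggbbggbbggbggbbggb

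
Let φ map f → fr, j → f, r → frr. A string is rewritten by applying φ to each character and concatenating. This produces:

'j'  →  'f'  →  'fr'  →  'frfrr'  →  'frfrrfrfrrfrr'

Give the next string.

Applying the rule to each of the 13 symbols of frfrrfrfrrfrr gives the pieces fr frr fr frr frr fr frr fr frr frr fr frr frr, which concatenate to the answer.

frfrrfrfrrfrrfrfrrfrfrrfrrfrfrrfrr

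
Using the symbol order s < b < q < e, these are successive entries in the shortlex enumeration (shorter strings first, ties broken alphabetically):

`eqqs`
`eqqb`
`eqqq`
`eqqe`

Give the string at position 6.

Continuing the enumeration 2 steps past eqqe: eqqe → eqes → (answer).

eqeb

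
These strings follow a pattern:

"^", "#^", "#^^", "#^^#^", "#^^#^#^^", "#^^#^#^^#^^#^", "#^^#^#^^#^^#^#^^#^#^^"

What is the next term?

#^^#^#^^#^^#^#^^#^#^^#^^#^#^^#^^#^

From term 3 onward, concatenate the last term with the second-to-last: #^·^ = #^^, #^^·#^ = #^^#^, …
The next term joins #^^#^#^^#^^#^#^^#^#^^ and #^^#^#^^#^^#^.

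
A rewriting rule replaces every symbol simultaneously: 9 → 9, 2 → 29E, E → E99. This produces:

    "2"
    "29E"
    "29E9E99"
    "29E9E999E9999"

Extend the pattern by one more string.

Rewriting the 13 symbols of 29E9E999E9999 one by one yields 29E 9 E99 9 E99 9 9 9 E99 9 9 9 9; concatenated:

29E9E999E99999E999999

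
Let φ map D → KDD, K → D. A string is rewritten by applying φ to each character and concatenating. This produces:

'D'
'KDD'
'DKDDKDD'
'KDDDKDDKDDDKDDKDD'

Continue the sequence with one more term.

Rewriting the 17 symbols of KDDDKDDKDDDKDDKDD one by one yields D KDD KDD KDD D KDD KDD D KDD KDD KDD D KDD KDD D KDD KDD; concatenated:

DKDDKDDKDDDKDDKDDDKDDKDDKDDDKDDKDDDKDDKDD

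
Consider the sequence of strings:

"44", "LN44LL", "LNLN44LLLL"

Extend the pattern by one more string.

LNLNLN44LLLLLL

Every step adds LN to the front and LL to the end of the previous string.
One more step from LNLN44LLLL gives the answer.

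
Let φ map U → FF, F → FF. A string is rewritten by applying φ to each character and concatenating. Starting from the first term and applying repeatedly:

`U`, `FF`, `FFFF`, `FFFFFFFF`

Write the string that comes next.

Rewriting each symbol of FFFFFFFF: F→FF, F→FF, F→FF, F→FF, F→FF, F→FF, F→FF, F→FF, which concatenates to FF FF FF FF FF FF FF FF.

FFFFFFFFFFFFFFFF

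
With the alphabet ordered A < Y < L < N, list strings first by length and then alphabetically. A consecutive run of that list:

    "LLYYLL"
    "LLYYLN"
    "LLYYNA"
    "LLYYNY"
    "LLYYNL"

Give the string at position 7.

Stepping forward 2 times from LLYYNL: LLYYNL → LLYYNN, then the target.

LLYLAA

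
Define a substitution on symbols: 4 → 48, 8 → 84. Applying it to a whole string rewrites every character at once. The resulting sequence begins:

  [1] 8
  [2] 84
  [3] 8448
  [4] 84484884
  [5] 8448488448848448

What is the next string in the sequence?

84484884488484484884844884484884

Replace each of the 16 characters of 8448488448848448 in place — 84 48 48 84 48 84 84 48 48 84 84 48 84 48 48 84 — and concatenate.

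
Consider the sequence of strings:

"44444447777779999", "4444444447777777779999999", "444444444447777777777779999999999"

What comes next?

Each string has the form 4^{2n+3} 7^{3n} 9^{3n-2}, where the shown terms are n = 2, 3, 4.
At n = 5 the blocks have lengths 13, 15, 13.

44444444444447777777777777779999999999999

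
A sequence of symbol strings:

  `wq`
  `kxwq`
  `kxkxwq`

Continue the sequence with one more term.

kxkxkxwq

Each term is the previous one with kx prepended.
One more step from kxkxwq gives the answer.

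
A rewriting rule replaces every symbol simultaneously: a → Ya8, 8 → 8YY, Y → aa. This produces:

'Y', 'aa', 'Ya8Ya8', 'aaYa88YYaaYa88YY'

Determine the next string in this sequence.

Ya8Ya8aaYa88YY8YYaaaaYa8Ya8aaYa88YY8YYaaaa

Applying the rule to each of the 16 symbols of aaYa88YYaaYa88YY gives the pieces Ya8 Ya8 aa Ya8 8YY 8YY aa aa Ya8 Ya8 aa Ya8 8YY 8YY aa aa, which concatenate to the answer.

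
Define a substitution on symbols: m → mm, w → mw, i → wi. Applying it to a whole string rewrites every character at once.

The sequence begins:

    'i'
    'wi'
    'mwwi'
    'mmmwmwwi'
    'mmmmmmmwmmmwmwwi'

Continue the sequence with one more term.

Rewriting the 16 symbols of mmmmmmmwmmmwmwwi one by one yields mm mm mm mm mm mm mm mw mm mm mm mw mm mw mw wi; concatenated:

mmmmmmmmmmmmmmmwmmmmmmmwmmmwmwwi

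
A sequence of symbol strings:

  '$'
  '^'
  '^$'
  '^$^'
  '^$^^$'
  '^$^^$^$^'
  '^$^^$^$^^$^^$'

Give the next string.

^$^^$^$^^$^^$^$^^$^$^

This is a Fibonacci-style word recurrence s(k) = s(k−1)·s(k−2): e.g. ^·$ = ^$.
Continuing: ^$^^$^$^^$^^$ · ^$^^$^$^ gives term 8.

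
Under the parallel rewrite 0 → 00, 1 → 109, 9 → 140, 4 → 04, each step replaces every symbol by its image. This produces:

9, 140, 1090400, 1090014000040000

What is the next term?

10900140000010904000000000400000000

Applying the rule to each of the 16 symbols of 1090014000040000 gives the pieces 109 00 140 00 00 109 04 00 00 00 00 04 00 00 00 00, which concatenate to the answer.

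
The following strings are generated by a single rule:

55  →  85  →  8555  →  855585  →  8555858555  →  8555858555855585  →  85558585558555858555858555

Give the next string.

855585855585558585558585558555858555855585

This is a Fibonacci-style word recurrence s(k) = s(k−1)·s(k−2): e.g. 85·55 = 8555.
Continuing: 85558585558555858555858555 · 8555858555855585 gives term 8.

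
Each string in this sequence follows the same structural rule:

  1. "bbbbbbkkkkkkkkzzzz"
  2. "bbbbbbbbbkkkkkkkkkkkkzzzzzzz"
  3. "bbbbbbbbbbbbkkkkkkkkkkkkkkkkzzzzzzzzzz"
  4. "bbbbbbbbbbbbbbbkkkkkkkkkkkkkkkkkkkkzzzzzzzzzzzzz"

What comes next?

Term n consists of 3n b's, followed by 4n k's, followed by 3n-2 z's, where the shown terms are n = 2, 3, 4, 5.
For the next term, n = 6, so the run lengths are 18, 24, 16.

bbbbbbbbbbbbbbbbbbkkkkkkkkkkkkkkkkkkkkkkkkzzzzzzzzzzzzzzzz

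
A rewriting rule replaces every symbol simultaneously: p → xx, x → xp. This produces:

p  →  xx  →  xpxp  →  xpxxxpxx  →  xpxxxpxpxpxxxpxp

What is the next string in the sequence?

xpxxxpxpxpxxxpxxxpxxxpxpxpxxxpxx

Applying the rule to each of the 16 symbols of xpxxxpxpxpxxxpxp gives the pieces xp xx xp xp xp xx xp xx xp xx xp xp xp xx xp xx, which concatenate to the answer.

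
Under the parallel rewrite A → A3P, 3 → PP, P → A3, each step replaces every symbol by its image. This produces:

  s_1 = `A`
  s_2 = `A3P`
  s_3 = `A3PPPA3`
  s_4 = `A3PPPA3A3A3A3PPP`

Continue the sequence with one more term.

A3PPPA3A3A3A3PPPA3PPPA3PPPA3PPPA3A3A3

φ(A3PPPA3A3A3A3PPP) expands symbol-by-symbol to A3P PP A3 A3 A3 A3P PP A3P PP A3P PP A3P PP A3 A3 A3; joining the 16 pieces gives the next term.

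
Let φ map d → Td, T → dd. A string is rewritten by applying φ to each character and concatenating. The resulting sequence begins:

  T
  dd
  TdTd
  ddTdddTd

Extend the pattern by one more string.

Expanding ddTdddTd: d→Td, d→Td, T→dd, d→Td, d→Td, d→Td, T→dd, d→Td. Concatenated: Td Td dd Td Td Td dd Td.

TdTdddTdTdTdddTd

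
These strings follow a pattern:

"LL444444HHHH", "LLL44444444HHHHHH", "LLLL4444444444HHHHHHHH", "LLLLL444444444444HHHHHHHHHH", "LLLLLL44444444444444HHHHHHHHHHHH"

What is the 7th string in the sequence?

Term n consists of n L's, followed by 2n+2 4's, followed by 2n H's, where the shown terms are n = 2, 3, 4, 5, 6.
At n = 8 the blocks have lengths 8, 18, 16.

LLLLLLLL444444444444444444HHHHHHHHHHHHHHHH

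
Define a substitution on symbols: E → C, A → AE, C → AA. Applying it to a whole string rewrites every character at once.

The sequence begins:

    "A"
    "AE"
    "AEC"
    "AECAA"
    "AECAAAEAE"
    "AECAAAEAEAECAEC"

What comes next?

φ(AECAAAEAEAECAEC) expands symbol-by-symbol to AE C AA AE AE AE C AE C AE C AA AE C AA; joining the 15 pieces gives the next term.

AECAAAEAEAECAECAECAAAECAA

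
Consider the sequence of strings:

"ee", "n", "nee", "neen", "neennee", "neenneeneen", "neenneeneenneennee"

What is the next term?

neenneeneenneenneeneenneeneen

Each term (from the third on) is the previous term followed by the one before it: term 3 = n·ee = nee.
The next term joins neenneeneenneennee and neenneeneen.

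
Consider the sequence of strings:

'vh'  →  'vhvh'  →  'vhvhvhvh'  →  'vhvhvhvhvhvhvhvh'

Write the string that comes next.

s(k+1) = s(k)·s(k) — each term doubles the last.
So the next term is two copies of vhvhvhvhvhvhvhvh.

vhvhvhvhvhvhvhvhvhvhvhvhvhvhvhvh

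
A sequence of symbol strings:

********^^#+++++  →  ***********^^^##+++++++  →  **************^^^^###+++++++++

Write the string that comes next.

*****************^^^^^####+++++++++++

Each string has the form *^{3n+2} ^^{n} #^{n-1} +^{2n+1}, where the shown terms are n = 2, 3, 4.
At n = 5 the blocks have lengths 17, 5, 4, 11.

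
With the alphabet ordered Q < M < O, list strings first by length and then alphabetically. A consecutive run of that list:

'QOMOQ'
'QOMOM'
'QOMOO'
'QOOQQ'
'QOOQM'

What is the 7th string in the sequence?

Stepping forward 2 times from QOOQM: QOOQM → QOOQO, then the target.

QOOMQ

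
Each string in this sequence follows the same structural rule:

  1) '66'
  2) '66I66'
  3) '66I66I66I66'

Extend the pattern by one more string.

66I66I66I66I66I66I66I66

s(k+1) = s(k)·I·s(k) — each term doubles the last with 'I' between the halves.
So the next term is two copies of 66I66I66I66 with 'I' between the halves.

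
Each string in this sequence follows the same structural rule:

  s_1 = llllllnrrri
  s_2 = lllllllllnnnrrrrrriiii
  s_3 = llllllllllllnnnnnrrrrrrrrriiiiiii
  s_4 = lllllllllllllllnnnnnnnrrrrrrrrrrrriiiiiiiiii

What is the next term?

llllllllllllllllllnnnnnnnnnrrrrrrrrrrrrrrriiiiiiiiiiiii

Reading off run lengths: l runs 6, 9, 12, 15; n runs 1, 3, 5, 7; r runs 3, 6, 9, 12; i runs 1, 4, 7, 10 — each is linear in n (n = 1, 2, …).
For the next term, n = 5, so the run lengths are 18, 9, 15, 13.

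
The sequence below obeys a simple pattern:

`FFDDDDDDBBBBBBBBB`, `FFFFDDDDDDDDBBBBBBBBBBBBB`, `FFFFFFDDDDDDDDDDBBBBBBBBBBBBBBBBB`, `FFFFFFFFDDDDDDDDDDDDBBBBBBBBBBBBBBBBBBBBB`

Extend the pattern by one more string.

FFFFFFFFFFDDDDDDDDDDDDDDBBBBBBBBBBBBBBBBBBBBBBBBB

Term n consists of 2n-2 F's, followed by 2n+2 D's, followed by 4n+1 B's, where the shown terms are n = 2, 3, 4, 5.
At n = 6 the blocks have lengths 10, 14, 25.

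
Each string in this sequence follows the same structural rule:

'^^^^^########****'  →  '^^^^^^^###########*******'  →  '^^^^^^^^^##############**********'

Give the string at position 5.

Each string has the form ^^{2n+1} #^{3n+2} *^{3n-2}, where the shown terms are n = 2, 3, 4.
Setting n = 6 gives 13, 20, 16 characters in each block.

^^^^^^^^^^^^^####################****************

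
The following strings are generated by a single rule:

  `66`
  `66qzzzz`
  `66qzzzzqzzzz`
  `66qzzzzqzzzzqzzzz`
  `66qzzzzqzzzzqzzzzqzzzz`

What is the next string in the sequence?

Every step adds qzzzz to the end: s(k+1) = s(k)·qzzzz.
Applying this once more to 66qzzzzqzzzzqzzzzqzzzz:

66qzzzzqzzzzqzzzzqzzzzqzzzz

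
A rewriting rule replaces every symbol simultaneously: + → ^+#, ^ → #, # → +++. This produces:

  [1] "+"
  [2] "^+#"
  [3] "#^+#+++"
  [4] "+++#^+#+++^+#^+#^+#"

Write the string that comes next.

Replace each of the 19 characters of +++#^+#+++^+#^+#^+# in place — ^+# ^+# ^+# +++ # ^+# +++ ^+# ^+# ^+# # ^+# +++ # ^+# +++ # ^+# +++ — and concatenate.

^+#^+#^+#+++#^+#+++^+#^+#^+##^+#+++#^+#+++#^+#+++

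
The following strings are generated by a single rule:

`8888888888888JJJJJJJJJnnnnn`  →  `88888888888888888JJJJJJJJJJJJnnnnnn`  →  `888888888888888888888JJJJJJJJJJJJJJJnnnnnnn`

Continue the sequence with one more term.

8888888888888888888888888JJJJJJJJJJJJJJJJJJnnnnnnnn

Reading off run lengths: 8 runs 13, 17, 21; J runs 9, 12, 15; n runs 5, 6, 7 — each is linear in n, where the shown terms are n = 3, 4, 5.
Setting n = 6 gives 25, 18, 8 characters in each block.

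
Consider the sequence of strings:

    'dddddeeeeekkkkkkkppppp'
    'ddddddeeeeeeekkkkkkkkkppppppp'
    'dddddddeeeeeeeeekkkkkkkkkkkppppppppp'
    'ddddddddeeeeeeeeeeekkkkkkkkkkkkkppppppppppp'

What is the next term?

dddddddddeeeeeeeeeeeeekkkkkkkkkkkkkkkppppppppppppp

Term n consists of n+2 d's, followed by 2n-1 e's, followed by 2n+1 k's, followed by 2n-1 p's, where the shown terms are n = 3, 4, 5, 6.
For the next term, n = 7, so the run lengths are 9, 13, 15, 13.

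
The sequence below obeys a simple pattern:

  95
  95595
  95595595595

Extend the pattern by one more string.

Every step duplicates the string with '5' between the halves.
Doubling 95595595595 with '5' between the halves:

95595595595595595595595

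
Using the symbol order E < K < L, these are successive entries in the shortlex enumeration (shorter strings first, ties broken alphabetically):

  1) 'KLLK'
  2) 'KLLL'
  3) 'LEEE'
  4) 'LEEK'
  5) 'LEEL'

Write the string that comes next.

The successor of LEEL increments the rightmost position that isn't already L and resets every position after it to E.

LEKE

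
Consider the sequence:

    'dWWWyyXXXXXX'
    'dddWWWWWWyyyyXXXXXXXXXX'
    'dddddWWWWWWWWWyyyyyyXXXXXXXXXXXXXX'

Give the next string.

Reading off run lengths: d runs 1, 3, 5; W runs 3, 6, 9; y runs 2, 4, 6; X runs 6, 10, 14 — each is linear in n (n = 1, 2, …).
For the next term, n = 4, so the run lengths are 7, 12, 8, 18.

dddddddWWWWWWWWWWWWyyyyyyyyXXXXXXXXXXXXXXXXXX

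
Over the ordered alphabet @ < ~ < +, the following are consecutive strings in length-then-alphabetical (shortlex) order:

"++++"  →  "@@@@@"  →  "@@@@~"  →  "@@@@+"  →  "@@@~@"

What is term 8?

Stepping forward 3 times from @@@~@: @@@~@ → @@@~~ → @@@~+, then the target.

@@@+@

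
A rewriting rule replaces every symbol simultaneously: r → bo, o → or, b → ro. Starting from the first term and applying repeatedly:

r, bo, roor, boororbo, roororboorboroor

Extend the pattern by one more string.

Applying the rule to each of the 16 symbols of roororboorboroor gives the pieces bo or or bo or bo ro or or bo ro or bo or or bo, which concatenate to the answer.

boororboorboroororboroorboororbo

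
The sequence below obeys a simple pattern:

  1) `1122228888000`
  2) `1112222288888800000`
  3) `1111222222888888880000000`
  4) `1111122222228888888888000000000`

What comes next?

1111112222222288888888888800000000000

Reading off run lengths: 1 runs 2, 3, 4, 5; 2 runs 4, 5, 6, 7; 8 runs 4, 6, 8, 10; 0 runs 3, 5, 7, 9 — each is linear in n, where the shown terms are n = 2, 3, 4, 5.
Setting n = 6 gives 6, 8, 12, 11 characters in each block.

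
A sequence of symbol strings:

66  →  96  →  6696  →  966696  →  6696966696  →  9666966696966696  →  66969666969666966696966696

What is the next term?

966696669696669666969666969666966696966696

Each term (from the third on) is the two preceding terms concatenated in order: term 3 = 66·96 = 6696.
So term 8 is 9666966696966696·66969666969666966696966696.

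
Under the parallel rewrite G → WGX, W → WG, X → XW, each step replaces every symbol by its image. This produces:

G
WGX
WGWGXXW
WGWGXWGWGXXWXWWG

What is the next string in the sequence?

Applying the rule to each of the 16 symbols of WGWGXWGWGXXWXWWG gives the pieces WG WGX WG WGX XW WG WGX WG WGX XW XW WG XW WG WG WGX, which concatenate to the answer.

WGWGXWGWGXXWWGWGXWGWGXXWXWWGXWWGWGWGX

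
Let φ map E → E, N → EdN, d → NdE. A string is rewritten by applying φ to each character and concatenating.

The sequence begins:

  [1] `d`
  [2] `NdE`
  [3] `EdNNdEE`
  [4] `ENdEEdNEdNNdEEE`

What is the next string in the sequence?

Rewriting the 15 symbols of ENdEEdNEdNNdEEE one by one yields E EdN NdE E E NdE EdN E NdE EdN EdN NdE E E E; concatenated:

EEdNNdEEENdEEdNENdEEdNEdNNdEEEE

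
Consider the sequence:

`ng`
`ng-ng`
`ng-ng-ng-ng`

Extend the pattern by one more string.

ng-ng-ng-ng-ng-ng-ng-ng

s(k+1) = s(k)·-·s(k) — each term doubles the last with '-' between the halves.
One more doubling of ng-ng-ng-ng gives the answer.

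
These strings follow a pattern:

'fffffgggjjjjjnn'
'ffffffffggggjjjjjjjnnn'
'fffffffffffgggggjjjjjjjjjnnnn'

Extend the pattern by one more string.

ffffffffffffffggggggjjjjjjjjjjjnnnnn

The n-th term is 3n-1 f's then n+1 g's then 2n+1 j's then n n's, where the shown terms are n = 2, 3, 4.
At n = 5 the blocks have lengths 14, 6, 11, 5.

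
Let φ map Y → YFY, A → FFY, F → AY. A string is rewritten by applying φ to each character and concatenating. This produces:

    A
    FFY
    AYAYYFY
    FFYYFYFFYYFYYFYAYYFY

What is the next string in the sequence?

Rewriting the 20 symbols of FFYYFYFFYYFYYFYAYYFY one by one yields AY AY YFY YFY AY YFY AY AY YFY YFY AY YFY YFY AY YFY FFY YFY YFY AY YFY; concatenated:

AYAYYFYYFYAYYFYAYAYYFYYFYAYYFYYFYAYYFYFFYYFYYFYAYYFY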